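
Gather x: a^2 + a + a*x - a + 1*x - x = a^2 + a*x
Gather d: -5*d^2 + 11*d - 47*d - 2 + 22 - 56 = -5*d^2 - 36*d - 36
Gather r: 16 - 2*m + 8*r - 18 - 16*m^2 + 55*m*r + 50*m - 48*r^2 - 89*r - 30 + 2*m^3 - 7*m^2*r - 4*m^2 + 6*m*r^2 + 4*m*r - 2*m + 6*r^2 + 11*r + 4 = 2*m^3 - 20*m^2 + 46*m + r^2*(6*m - 42) + r*(-7*m^2 + 59*m - 70) - 28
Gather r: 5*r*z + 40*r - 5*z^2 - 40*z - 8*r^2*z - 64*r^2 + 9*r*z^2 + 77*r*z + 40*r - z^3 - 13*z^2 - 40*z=r^2*(-8*z - 64) + r*(9*z^2 + 82*z + 80) - z^3 - 18*z^2 - 80*z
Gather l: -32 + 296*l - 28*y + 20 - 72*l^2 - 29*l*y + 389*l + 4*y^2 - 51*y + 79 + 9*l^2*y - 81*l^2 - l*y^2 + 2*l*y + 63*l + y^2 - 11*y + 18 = l^2*(9*y - 153) + l*(-y^2 - 27*y + 748) + 5*y^2 - 90*y + 85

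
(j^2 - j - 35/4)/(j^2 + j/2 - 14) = (j + 5/2)/(j + 4)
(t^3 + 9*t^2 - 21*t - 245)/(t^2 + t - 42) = (t^2 + 2*t - 35)/(t - 6)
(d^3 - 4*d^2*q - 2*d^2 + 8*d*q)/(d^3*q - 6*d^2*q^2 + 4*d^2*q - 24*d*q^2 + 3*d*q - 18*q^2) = d*(d^2 - 4*d*q - 2*d + 8*q)/(q*(d^3 - 6*d^2*q + 4*d^2 - 24*d*q + 3*d - 18*q))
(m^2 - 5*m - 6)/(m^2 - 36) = (m + 1)/(m + 6)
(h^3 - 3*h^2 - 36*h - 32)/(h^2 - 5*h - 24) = (h^2 + 5*h + 4)/(h + 3)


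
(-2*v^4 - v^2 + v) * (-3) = 6*v^4 + 3*v^2 - 3*v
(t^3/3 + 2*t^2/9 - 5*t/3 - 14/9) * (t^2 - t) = t^5/3 - t^4/9 - 17*t^3/9 + t^2/9 + 14*t/9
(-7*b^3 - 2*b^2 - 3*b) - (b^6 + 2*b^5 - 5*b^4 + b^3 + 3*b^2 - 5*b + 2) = -b^6 - 2*b^5 + 5*b^4 - 8*b^3 - 5*b^2 + 2*b - 2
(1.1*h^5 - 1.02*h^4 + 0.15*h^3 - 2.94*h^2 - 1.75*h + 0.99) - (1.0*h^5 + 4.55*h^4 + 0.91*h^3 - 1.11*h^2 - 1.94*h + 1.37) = 0.1*h^5 - 5.57*h^4 - 0.76*h^3 - 1.83*h^2 + 0.19*h - 0.38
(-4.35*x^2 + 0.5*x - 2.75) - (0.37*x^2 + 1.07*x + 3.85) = -4.72*x^2 - 0.57*x - 6.6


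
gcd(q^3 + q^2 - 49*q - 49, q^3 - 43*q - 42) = q^2 - 6*q - 7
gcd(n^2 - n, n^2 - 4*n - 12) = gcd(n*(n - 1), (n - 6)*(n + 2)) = 1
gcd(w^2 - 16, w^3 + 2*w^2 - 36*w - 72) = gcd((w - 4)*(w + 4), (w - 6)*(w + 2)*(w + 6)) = 1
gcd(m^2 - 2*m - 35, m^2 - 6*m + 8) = 1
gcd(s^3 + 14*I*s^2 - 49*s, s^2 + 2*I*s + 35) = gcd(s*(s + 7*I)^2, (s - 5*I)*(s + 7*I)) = s + 7*I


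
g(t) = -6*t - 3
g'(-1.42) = -6.00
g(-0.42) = -0.48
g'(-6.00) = -6.00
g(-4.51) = 24.06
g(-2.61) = 12.66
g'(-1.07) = -6.00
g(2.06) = -15.36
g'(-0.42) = -6.00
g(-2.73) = 13.38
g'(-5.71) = -6.00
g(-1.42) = 5.52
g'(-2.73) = -6.00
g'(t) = -6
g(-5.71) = 31.26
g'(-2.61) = -6.00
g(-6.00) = 33.00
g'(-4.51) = -6.00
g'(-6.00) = -6.00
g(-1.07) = 3.42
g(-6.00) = 33.00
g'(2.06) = -6.00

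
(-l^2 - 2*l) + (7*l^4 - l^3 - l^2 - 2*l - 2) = 7*l^4 - l^3 - 2*l^2 - 4*l - 2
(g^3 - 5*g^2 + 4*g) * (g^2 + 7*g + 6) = g^5 + 2*g^4 - 25*g^3 - 2*g^2 + 24*g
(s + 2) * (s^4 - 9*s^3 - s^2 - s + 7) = s^5 - 7*s^4 - 19*s^3 - 3*s^2 + 5*s + 14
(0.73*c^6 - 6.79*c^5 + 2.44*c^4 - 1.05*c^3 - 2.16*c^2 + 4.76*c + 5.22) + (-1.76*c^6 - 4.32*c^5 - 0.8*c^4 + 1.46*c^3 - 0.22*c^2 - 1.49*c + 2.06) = -1.03*c^6 - 11.11*c^5 + 1.64*c^4 + 0.41*c^3 - 2.38*c^2 + 3.27*c + 7.28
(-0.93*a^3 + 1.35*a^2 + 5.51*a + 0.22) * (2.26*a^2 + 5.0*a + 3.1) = -2.1018*a^5 - 1.599*a^4 + 16.3196*a^3 + 32.2322*a^2 + 18.181*a + 0.682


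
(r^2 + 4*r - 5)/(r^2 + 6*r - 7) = (r + 5)/(r + 7)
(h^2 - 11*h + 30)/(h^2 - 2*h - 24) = (h - 5)/(h + 4)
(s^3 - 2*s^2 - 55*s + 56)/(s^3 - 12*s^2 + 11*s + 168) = (s^2 + 6*s - 7)/(s^2 - 4*s - 21)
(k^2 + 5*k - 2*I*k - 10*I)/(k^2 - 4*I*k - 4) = (k + 5)/(k - 2*I)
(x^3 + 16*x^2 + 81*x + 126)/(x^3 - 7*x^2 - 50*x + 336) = (x^2 + 9*x + 18)/(x^2 - 14*x + 48)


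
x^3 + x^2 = x^2*(x + 1)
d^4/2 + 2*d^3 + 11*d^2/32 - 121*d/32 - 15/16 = (d/2 + 1)*(d - 5/4)*(d + 1/4)*(d + 3)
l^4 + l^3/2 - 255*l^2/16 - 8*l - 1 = (l - 4)*(l + 1/4)^2*(l + 4)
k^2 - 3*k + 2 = (k - 2)*(k - 1)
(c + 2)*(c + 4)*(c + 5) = c^3 + 11*c^2 + 38*c + 40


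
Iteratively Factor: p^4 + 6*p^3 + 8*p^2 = (p)*(p^3 + 6*p^2 + 8*p) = p*(p + 4)*(p^2 + 2*p) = p^2*(p + 4)*(p + 2)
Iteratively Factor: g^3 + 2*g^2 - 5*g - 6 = (g - 2)*(g^2 + 4*g + 3) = (g - 2)*(g + 3)*(g + 1)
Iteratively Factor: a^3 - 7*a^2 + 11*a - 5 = (a - 5)*(a^2 - 2*a + 1) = (a - 5)*(a - 1)*(a - 1)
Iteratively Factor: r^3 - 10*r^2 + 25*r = (r - 5)*(r^2 - 5*r) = (r - 5)^2*(r)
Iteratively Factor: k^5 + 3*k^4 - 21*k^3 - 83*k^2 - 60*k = (k + 4)*(k^4 - k^3 - 17*k^2 - 15*k) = (k - 5)*(k + 4)*(k^3 + 4*k^2 + 3*k) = (k - 5)*(k + 1)*(k + 4)*(k^2 + 3*k) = k*(k - 5)*(k + 1)*(k + 4)*(k + 3)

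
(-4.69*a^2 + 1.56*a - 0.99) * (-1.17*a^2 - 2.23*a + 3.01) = 5.4873*a^4 + 8.6335*a^3 - 16.4374*a^2 + 6.9033*a - 2.9799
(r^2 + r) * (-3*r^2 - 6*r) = -3*r^4 - 9*r^3 - 6*r^2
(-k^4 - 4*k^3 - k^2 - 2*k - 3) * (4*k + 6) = -4*k^5 - 22*k^4 - 28*k^3 - 14*k^2 - 24*k - 18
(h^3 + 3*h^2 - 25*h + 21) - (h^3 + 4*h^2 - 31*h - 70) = -h^2 + 6*h + 91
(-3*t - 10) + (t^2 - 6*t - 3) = t^2 - 9*t - 13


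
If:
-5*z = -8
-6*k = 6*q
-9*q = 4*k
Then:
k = 0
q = 0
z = 8/5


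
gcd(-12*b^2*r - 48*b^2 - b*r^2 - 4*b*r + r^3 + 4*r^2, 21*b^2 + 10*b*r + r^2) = 3*b + r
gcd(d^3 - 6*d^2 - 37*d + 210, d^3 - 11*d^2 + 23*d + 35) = d^2 - 12*d + 35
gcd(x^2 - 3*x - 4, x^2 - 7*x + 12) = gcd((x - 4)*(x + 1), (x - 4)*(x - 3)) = x - 4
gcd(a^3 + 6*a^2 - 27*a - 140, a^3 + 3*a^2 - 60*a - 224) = a^2 + 11*a + 28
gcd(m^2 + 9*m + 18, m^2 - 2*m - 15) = m + 3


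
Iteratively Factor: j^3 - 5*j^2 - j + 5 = (j - 5)*(j^2 - 1) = (j - 5)*(j - 1)*(j + 1)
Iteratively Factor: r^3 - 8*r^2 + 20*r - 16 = (r - 2)*(r^2 - 6*r + 8) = (r - 4)*(r - 2)*(r - 2)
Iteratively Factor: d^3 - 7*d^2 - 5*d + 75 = (d - 5)*(d^2 - 2*d - 15) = (d - 5)*(d + 3)*(d - 5)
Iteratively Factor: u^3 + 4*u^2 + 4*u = (u + 2)*(u^2 + 2*u) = (u + 2)^2*(u)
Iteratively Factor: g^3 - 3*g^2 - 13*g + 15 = (g + 3)*(g^2 - 6*g + 5) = (g - 5)*(g + 3)*(g - 1)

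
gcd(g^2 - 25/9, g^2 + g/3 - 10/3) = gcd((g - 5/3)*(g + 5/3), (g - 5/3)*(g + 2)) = g - 5/3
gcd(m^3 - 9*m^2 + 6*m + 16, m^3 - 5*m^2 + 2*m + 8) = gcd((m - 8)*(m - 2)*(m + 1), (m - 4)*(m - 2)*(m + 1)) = m^2 - m - 2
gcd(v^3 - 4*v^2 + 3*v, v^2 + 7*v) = v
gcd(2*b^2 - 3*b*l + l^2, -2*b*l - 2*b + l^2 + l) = 2*b - l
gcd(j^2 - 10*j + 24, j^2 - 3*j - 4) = j - 4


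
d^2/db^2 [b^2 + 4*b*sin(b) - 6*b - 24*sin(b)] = -4*b*sin(b) + 24*sin(b) + 8*cos(b) + 2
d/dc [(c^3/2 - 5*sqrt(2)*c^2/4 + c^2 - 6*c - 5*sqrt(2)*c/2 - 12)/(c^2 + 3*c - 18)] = (2*c^4 + 12*c^3 - 72*c^2 - 5*sqrt(2)*c^2 - 48*c + 180*sqrt(2)*c + 180*sqrt(2) + 576)/(4*(c^4 + 6*c^3 - 27*c^2 - 108*c + 324))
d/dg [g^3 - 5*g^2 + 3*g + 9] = 3*g^2 - 10*g + 3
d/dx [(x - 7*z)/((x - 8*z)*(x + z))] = ((-x + 7*z)*(x - 8*z) + (-x + 7*z)*(x + z) + (x - 8*z)*(x + z))/((x - 8*z)^2*(x + z)^2)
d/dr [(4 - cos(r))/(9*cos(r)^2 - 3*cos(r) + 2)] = (-9*cos(r)^2 + 72*cos(r) - 10)*sin(r)/(9*sin(r)^2 + 3*cos(r) - 11)^2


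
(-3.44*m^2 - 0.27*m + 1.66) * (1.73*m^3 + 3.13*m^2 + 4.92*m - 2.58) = -5.9512*m^5 - 11.2343*m^4 - 14.8981*m^3 + 12.7426*m^2 + 8.8638*m - 4.2828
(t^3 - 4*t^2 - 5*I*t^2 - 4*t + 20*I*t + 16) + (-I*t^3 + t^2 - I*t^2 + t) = t^3 - I*t^3 - 3*t^2 - 6*I*t^2 - 3*t + 20*I*t + 16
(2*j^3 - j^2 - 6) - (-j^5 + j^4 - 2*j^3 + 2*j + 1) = j^5 - j^4 + 4*j^3 - j^2 - 2*j - 7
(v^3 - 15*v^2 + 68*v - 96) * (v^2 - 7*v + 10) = v^5 - 22*v^4 + 183*v^3 - 722*v^2 + 1352*v - 960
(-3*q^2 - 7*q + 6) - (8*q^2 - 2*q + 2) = -11*q^2 - 5*q + 4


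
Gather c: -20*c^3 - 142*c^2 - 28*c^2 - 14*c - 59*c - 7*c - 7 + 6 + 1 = -20*c^3 - 170*c^2 - 80*c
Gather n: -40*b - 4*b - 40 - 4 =-44*b - 44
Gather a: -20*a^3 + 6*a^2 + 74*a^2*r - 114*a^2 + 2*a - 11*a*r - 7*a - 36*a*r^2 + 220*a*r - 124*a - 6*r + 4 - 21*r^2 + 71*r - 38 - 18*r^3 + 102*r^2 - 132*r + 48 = -20*a^3 + a^2*(74*r - 108) + a*(-36*r^2 + 209*r - 129) - 18*r^3 + 81*r^2 - 67*r + 14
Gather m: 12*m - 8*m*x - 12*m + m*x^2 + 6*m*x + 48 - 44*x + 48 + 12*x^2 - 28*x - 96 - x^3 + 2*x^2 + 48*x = m*(x^2 - 2*x) - x^3 + 14*x^2 - 24*x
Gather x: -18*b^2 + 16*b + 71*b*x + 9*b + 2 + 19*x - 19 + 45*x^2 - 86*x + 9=-18*b^2 + 25*b + 45*x^2 + x*(71*b - 67) - 8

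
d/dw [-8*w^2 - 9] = -16*w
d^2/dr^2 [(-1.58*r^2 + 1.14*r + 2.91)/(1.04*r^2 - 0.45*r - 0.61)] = (0.987168000000002*r^3 + 12.870624*r^2 - 3.831984*r + 3.069062)/(1.124864*r^6 - 1.46016*r^5 - 1.347528*r^4 + 1.621755*r^3 + 0.790377*r^2 - 0.502335*r - 0.226981)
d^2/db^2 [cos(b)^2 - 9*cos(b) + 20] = 9*cos(b) - 2*cos(2*b)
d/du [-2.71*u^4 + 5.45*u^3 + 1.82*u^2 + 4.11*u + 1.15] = -10.84*u^3 + 16.35*u^2 + 3.64*u + 4.11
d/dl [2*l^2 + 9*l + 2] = 4*l + 9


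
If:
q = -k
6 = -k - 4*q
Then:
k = 2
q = -2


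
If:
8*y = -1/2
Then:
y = -1/16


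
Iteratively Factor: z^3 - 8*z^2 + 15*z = (z - 5)*(z^2 - 3*z) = (z - 5)*(z - 3)*(z)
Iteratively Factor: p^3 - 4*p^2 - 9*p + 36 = (p - 4)*(p^2 - 9) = (p - 4)*(p + 3)*(p - 3)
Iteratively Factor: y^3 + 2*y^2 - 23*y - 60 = (y + 4)*(y^2 - 2*y - 15) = (y + 3)*(y + 4)*(y - 5)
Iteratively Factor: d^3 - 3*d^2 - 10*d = (d - 5)*(d^2 + 2*d) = (d - 5)*(d + 2)*(d)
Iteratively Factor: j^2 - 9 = (j + 3)*(j - 3)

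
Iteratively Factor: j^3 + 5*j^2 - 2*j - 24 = (j + 4)*(j^2 + j - 6) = (j + 3)*(j + 4)*(j - 2)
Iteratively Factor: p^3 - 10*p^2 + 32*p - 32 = (p - 4)*(p^2 - 6*p + 8) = (p - 4)^2*(p - 2)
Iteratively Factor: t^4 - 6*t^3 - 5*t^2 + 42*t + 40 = (t - 4)*(t^3 - 2*t^2 - 13*t - 10) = (t - 4)*(t + 2)*(t^2 - 4*t - 5) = (t - 5)*(t - 4)*(t + 2)*(t + 1)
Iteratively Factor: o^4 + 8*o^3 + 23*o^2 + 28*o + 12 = (o + 2)*(o^3 + 6*o^2 + 11*o + 6) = (o + 2)*(o + 3)*(o^2 + 3*o + 2) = (o + 1)*(o + 2)*(o + 3)*(o + 2)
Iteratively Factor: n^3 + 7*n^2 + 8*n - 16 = (n + 4)*(n^2 + 3*n - 4) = (n - 1)*(n + 4)*(n + 4)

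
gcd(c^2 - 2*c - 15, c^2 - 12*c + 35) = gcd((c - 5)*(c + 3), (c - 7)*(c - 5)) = c - 5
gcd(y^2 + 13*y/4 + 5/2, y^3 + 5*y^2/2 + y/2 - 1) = y + 2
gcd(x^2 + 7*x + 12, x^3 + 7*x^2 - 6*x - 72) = x + 4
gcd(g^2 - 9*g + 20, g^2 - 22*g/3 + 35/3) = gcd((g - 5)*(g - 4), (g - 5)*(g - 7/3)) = g - 5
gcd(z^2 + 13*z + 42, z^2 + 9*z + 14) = z + 7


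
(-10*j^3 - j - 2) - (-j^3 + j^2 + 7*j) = -9*j^3 - j^2 - 8*j - 2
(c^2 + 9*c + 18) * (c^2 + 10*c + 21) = c^4 + 19*c^3 + 129*c^2 + 369*c + 378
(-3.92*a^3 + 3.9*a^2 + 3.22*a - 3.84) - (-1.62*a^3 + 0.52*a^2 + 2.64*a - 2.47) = -2.3*a^3 + 3.38*a^2 + 0.58*a - 1.37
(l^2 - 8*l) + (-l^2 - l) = -9*l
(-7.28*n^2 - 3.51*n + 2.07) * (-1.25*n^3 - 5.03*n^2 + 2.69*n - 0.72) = 9.1*n^5 + 41.0059*n^4 - 4.5154*n^3 - 14.6124*n^2 + 8.0955*n - 1.4904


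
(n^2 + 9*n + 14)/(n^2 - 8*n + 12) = (n^2 + 9*n + 14)/(n^2 - 8*n + 12)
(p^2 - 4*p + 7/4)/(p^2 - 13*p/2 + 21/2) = (p - 1/2)/(p - 3)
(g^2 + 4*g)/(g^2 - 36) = g*(g + 4)/(g^2 - 36)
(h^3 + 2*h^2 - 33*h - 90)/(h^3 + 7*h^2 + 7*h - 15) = (h - 6)/(h - 1)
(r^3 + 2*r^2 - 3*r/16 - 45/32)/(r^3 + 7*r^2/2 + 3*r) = (r^2 + r/2 - 15/16)/(r*(r + 2))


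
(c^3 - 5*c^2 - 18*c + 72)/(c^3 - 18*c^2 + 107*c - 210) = (c^2 + c - 12)/(c^2 - 12*c + 35)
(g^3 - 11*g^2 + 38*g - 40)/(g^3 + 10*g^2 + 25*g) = (g^3 - 11*g^2 + 38*g - 40)/(g*(g^2 + 10*g + 25))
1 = 1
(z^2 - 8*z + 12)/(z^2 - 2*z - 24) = (z - 2)/(z + 4)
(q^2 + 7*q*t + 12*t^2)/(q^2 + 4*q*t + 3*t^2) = (q + 4*t)/(q + t)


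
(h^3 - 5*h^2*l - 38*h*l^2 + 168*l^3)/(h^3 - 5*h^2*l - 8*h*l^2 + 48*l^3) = (h^2 - h*l - 42*l^2)/(h^2 - h*l - 12*l^2)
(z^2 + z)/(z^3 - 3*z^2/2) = 2*(z + 1)/(z*(2*z - 3))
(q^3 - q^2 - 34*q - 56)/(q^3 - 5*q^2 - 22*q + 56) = (q + 2)/(q - 2)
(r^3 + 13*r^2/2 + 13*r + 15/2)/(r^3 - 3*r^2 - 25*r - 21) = (r + 5/2)/(r - 7)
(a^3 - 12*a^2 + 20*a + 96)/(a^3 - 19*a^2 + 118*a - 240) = (a + 2)/(a - 5)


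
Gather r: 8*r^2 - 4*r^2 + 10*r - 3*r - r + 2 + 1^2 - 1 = 4*r^2 + 6*r + 2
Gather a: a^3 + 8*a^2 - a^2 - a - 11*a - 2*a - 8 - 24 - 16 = a^3 + 7*a^2 - 14*a - 48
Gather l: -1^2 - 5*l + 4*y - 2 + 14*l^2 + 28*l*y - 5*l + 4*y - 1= 14*l^2 + l*(28*y - 10) + 8*y - 4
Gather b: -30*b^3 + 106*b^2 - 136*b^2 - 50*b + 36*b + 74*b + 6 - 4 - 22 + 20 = -30*b^3 - 30*b^2 + 60*b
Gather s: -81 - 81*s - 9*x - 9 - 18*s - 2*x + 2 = -99*s - 11*x - 88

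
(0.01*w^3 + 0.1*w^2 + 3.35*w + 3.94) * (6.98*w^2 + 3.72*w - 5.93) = 0.0698*w^5 + 0.7352*w^4 + 23.6957*w^3 + 39.3702*w^2 - 5.2087*w - 23.3642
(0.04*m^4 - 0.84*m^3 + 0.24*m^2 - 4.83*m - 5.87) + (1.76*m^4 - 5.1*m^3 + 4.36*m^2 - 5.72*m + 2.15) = 1.8*m^4 - 5.94*m^3 + 4.6*m^2 - 10.55*m - 3.72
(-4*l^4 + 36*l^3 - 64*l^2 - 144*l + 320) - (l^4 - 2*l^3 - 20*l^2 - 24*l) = -5*l^4 + 38*l^3 - 44*l^2 - 120*l + 320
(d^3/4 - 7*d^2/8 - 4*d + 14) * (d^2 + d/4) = d^5/4 - 13*d^4/16 - 135*d^3/32 + 13*d^2 + 7*d/2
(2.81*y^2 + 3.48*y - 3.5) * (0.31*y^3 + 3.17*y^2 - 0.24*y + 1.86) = 0.8711*y^5 + 9.9865*y^4 + 9.2722*y^3 - 6.7036*y^2 + 7.3128*y - 6.51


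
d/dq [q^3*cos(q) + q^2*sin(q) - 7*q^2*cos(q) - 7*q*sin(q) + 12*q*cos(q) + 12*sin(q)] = -q^3*sin(q) + 7*q^2*sin(q) + 4*q^2*cos(q) - 10*q*sin(q) - 21*q*cos(q) - 7*sin(q) + 24*cos(q)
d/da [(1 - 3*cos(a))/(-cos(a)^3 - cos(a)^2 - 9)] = (5*cos(a)/2 + 3*cos(3*a)/2 - 27)*sin(a)/(cos(a)^3 + cos(a)^2 + 9)^2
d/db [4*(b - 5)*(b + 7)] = 8*b + 8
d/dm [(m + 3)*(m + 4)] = 2*m + 7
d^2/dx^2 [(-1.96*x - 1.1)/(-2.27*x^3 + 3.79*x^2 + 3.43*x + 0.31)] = (60.598104*x^5 - 33.156528*x^4 - 64.589296*x^3 + 59.965824*x^2 + 76.625616*x + 19.129864)/(11.697083*x^9 - 58.588473*x^8 + 44.79618*x^7 + 117.823778*x^6 - 51.685482*x^5 - 132.64338*x^4 - 63.878608*x^3 - 12.034014*x^2 - 0.988869*x - 0.029791)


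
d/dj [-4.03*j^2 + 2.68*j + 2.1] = 2.68 - 8.06*j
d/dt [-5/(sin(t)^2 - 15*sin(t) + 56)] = 5*(2*sin(t) - 15)*cos(t)/(sin(t)^2 - 15*sin(t) + 56)^2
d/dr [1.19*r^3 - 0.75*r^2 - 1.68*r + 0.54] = 3.57*r^2 - 1.5*r - 1.68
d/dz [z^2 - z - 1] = 2*z - 1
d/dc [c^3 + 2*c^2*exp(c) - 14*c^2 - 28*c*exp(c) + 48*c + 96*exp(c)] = 2*c^2*exp(c) + 3*c^2 - 24*c*exp(c) - 28*c + 68*exp(c) + 48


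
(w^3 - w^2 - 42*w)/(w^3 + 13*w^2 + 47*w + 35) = w*(w^2 - w - 42)/(w^3 + 13*w^2 + 47*w + 35)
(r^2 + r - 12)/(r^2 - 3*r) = (r + 4)/r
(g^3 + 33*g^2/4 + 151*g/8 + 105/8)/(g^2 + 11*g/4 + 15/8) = (4*g^2 + 27*g + 35)/(4*g + 5)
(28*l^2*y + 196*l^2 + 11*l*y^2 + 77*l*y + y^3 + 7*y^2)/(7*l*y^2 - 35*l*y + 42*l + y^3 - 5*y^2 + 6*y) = (4*l*y + 28*l + y^2 + 7*y)/(y^2 - 5*y + 6)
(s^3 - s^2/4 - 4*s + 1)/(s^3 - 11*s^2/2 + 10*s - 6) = (4*s^2 + 7*s - 2)/(2*(2*s^2 - 7*s + 6))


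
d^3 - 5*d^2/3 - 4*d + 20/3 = (d - 2)*(d - 5/3)*(d + 2)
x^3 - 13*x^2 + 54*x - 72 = (x - 6)*(x - 4)*(x - 3)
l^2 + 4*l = l*(l + 4)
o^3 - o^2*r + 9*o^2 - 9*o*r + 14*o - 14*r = (o + 2)*(o + 7)*(o - r)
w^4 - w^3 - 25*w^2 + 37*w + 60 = (w - 4)*(w - 3)*(w + 1)*(w + 5)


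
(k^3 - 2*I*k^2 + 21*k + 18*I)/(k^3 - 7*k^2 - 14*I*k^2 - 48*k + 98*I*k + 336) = (k^2 + 4*I*k - 3)/(k^2 - k*(7 + 8*I) + 56*I)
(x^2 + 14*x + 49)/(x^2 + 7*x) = (x + 7)/x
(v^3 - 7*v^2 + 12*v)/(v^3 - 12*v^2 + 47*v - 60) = v/(v - 5)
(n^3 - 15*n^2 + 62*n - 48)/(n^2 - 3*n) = (n^3 - 15*n^2 + 62*n - 48)/(n*(n - 3))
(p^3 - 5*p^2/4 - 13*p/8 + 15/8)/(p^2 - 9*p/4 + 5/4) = (8*p^2 - 2*p - 15)/(2*(4*p - 5))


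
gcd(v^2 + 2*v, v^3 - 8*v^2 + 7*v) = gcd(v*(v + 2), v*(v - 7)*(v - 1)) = v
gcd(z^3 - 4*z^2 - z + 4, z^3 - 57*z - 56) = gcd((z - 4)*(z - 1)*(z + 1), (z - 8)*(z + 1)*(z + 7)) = z + 1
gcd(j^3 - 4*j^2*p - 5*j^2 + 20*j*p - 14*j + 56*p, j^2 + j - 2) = j + 2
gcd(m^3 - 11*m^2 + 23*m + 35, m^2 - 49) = m - 7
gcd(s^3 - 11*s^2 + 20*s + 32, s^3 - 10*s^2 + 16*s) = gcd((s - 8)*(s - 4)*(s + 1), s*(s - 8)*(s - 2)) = s - 8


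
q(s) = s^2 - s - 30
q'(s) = 2*s - 1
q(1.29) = -29.63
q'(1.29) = 1.58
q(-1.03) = -27.91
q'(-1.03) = -3.06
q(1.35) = -29.53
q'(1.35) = 1.70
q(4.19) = -16.63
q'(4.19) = 7.38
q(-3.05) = -17.65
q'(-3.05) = -7.10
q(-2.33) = -22.24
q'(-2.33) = -5.66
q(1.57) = -29.11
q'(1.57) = 2.14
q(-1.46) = -26.41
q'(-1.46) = -3.92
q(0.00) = -30.00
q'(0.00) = -1.00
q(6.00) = 0.00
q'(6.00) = 11.00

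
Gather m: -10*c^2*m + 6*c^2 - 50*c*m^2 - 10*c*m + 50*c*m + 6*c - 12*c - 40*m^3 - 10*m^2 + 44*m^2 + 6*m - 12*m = 6*c^2 - 6*c - 40*m^3 + m^2*(34 - 50*c) + m*(-10*c^2 + 40*c - 6)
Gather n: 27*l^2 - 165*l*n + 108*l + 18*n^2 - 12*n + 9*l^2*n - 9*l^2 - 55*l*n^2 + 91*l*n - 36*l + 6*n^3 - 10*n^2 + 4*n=18*l^2 + 72*l + 6*n^3 + n^2*(8 - 55*l) + n*(9*l^2 - 74*l - 8)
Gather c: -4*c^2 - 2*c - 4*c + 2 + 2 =-4*c^2 - 6*c + 4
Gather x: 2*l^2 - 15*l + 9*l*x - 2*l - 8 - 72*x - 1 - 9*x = 2*l^2 - 17*l + x*(9*l - 81) - 9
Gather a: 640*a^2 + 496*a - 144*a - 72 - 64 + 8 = 640*a^2 + 352*a - 128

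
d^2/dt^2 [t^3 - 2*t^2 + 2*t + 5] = 6*t - 4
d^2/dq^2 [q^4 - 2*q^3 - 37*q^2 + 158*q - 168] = 12*q^2 - 12*q - 74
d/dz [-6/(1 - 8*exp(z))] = -48*exp(z)/(8*exp(z) - 1)^2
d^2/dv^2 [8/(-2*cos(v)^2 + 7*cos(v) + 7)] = 8*(-16*sin(v)^4 + 113*sin(v)^2 - 7*cos(v)/2 + 21*cos(3*v)/2 + 29)/(2*sin(v)^2 + 7*cos(v) + 5)^3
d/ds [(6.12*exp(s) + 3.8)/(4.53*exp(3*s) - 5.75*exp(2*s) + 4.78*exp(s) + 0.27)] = (-55.4472*exp(3*s) - 16.452*exp(2*s) + 43.7*exp(s) - 16.5116)*exp(s)/(20.5209*exp(6*s) - 52.095*exp(5*s) + 76.3693*exp(4*s) - 52.5238*exp(3*s) + 19.7434*exp(2*s) + 2.5812*exp(s) + 0.0729)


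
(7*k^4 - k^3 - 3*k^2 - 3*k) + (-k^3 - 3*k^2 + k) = 7*k^4 - 2*k^3 - 6*k^2 - 2*k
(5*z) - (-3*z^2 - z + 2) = 3*z^2 + 6*z - 2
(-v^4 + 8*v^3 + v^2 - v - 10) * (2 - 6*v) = 6*v^5 - 50*v^4 + 10*v^3 + 8*v^2 + 58*v - 20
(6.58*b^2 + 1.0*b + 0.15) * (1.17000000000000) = 7.6986*b^2 + 1.17*b + 0.1755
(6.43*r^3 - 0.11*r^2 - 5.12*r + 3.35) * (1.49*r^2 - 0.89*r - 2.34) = 9.5807*r^5 - 5.8866*r^4 - 22.5771*r^3 + 9.8057*r^2 + 8.9993*r - 7.839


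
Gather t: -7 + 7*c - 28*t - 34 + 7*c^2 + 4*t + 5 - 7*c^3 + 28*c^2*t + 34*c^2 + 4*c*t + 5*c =-7*c^3 + 41*c^2 + 12*c + t*(28*c^2 + 4*c - 24) - 36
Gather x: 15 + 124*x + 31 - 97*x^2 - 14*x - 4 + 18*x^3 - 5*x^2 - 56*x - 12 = 18*x^3 - 102*x^2 + 54*x + 30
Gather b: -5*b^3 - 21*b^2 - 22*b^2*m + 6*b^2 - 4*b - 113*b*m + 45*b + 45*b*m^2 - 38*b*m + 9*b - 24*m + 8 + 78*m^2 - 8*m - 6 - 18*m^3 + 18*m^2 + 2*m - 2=-5*b^3 + b^2*(-22*m - 15) + b*(45*m^2 - 151*m + 50) - 18*m^3 + 96*m^2 - 30*m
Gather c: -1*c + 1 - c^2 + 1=-c^2 - c + 2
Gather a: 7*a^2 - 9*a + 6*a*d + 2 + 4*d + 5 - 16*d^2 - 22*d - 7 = 7*a^2 + a*(6*d - 9) - 16*d^2 - 18*d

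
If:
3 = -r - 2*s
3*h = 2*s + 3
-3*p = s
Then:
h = 2*s/3 + 1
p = -s/3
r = -2*s - 3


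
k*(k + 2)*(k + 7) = k^3 + 9*k^2 + 14*k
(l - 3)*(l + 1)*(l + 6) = l^3 + 4*l^2 - 15*l - 18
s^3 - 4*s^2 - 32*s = s*(s - 8)*(s + 4)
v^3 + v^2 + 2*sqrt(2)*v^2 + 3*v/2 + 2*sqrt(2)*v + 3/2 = (v + 1)*(v + sqrt(2)/2)*(v + 3*sqrt(2)/2)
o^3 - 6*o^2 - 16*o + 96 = (o - 6)*(o - 4)*(o + 4)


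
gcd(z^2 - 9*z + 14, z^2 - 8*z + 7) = z - 7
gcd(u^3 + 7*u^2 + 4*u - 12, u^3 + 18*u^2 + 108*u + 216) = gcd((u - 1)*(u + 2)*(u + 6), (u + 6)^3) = u + 6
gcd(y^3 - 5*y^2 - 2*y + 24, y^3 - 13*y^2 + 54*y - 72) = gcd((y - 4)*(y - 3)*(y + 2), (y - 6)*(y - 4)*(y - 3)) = y^2 - 7*y + 12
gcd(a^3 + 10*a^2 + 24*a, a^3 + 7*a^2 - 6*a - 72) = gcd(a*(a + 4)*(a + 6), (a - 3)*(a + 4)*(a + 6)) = a^2 + 10*a + 24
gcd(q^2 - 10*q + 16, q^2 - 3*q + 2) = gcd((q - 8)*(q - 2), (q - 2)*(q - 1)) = q - 2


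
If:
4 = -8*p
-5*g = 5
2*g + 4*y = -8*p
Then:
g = -1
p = -1/2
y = 3/2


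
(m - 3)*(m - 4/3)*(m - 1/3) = m^3 - 14*m^2/3 + 49*m/9 - 4/3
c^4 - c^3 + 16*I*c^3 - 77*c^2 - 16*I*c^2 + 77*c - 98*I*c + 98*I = (c - 1)*(c + 2*I)*(c + 7*I)^2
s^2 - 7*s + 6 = (s - 6)*(s - 1)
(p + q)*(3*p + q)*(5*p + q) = 15*p^3 + 23*p^2*q + 9*p*q^2 + q^3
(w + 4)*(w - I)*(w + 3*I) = w^3 + 4*w^2 + 2*I*w^2 + 3*w + 8*I*w + 12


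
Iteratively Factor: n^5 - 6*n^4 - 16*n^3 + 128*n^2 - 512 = (n + 2)*(n^4 - 8*n^3 + 128*n - 256) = (n - 4)*(n + 2)*(n^3 - 4*n^2 - 16*n + 64) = (n - 4)*(n + 2)*(n + 4)*(n^2 - 8*n + 16) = (n - 4)^2*(n + 2)*(n + 4)*(n - 4)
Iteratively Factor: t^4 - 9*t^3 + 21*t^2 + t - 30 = (t + 1)*(t^3 - 10*t^2 + 31*t - 30) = (t - 3)*(t + 1)*(t^2 - 7*t + 10) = (t - 3)*(t - 2)*(t + 1)*(t - 5)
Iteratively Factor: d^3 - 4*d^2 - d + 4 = (d - 4)*(d^2 - 1) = (d - 4)*(d - 1)*(d + 1)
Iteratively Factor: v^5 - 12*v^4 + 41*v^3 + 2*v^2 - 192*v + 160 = (v - 4)*(v^4 - 8*v^3 + 9*v^2 + 38*v - 40) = (v - 5)*(v - 4)*(v^3 - 3*v^2 - 6*v + 8) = (v - 5)*(v - 4)^2*(v^2 + v - 2) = (v - 5)*(v - 4)^2*(v + 2)*(v - 1)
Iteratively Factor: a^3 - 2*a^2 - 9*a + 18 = (a - 2)*(a^2 - 9) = (a - 3)*(a - 2)*(a + 3)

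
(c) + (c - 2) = 2*c - 2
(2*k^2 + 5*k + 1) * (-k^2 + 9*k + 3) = -2*k^4 + 13*k^3 + 50*k^2 + 24*k + 3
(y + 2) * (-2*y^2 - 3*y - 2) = -2*y^3 - 7*y^2 - 8*y - 4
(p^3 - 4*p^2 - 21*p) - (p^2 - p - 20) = p^3 - 5*p^2 - 20*p + 20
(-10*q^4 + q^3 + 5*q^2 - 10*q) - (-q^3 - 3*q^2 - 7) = -10*q^4 + 2*q^3 + 8*q^2 - 10*q + 7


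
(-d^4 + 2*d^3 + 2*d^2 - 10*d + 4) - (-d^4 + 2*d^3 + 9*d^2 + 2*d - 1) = -7*d^2 - 12*d + 5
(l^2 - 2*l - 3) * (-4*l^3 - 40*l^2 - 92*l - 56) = -4*l^5 - 32*l^4 + 248*l^2 + 388*l + 168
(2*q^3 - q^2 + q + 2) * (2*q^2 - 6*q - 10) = 4*q^5 - 14*q^4 - 12*q^3 + 8*q^2 - 22*q - 20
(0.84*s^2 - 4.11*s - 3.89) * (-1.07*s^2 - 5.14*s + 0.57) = -0.8988*s^4 + 0.0801000000000007*s^3 + 25.7665*s^2 + 17.6519*s - 2.2173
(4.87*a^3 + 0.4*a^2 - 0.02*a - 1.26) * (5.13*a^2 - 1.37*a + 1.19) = 24.9831*a^5 - 4.6199*a^4 + 5.1447*a^3 - 5.9604*a^2 + 1.7024*a - 1.4994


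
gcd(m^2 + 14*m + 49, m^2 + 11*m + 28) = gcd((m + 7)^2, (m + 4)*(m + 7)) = m + 7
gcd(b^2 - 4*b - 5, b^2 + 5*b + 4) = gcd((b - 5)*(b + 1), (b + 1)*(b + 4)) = b + 1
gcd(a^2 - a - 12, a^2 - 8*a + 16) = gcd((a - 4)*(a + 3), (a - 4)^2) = a - 4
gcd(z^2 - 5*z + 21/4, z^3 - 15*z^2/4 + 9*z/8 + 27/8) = z - 3/2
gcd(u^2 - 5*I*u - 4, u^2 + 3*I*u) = 1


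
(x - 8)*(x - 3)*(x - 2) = x^3 - 13*x^2 + 46*x - 48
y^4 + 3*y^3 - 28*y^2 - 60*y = y*(y - 5)*(y + 2)*(y + 6)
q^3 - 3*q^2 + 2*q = q*(q - 2)*(q - 1)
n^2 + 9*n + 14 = (n + 2)*(n + 7)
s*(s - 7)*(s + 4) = s^3 - 3*s^2 - 28*s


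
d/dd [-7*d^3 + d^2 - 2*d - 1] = -21*d^2 + 2*d - 2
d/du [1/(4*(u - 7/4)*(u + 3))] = (-8*u - 5)/(16*u^4 + 40*u^3 - 143*u^2 - 210*u + 441)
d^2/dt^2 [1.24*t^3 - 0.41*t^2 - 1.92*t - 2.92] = 7.44*t - 0.82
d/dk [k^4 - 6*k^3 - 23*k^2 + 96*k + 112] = 4*k^3 - 18*k^2 - 46*k + 96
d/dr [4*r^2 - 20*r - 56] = 8*r - 20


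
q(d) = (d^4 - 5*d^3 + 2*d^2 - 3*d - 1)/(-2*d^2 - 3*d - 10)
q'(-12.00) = 15.35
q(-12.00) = -113.35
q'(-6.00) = 9.72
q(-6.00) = -38.52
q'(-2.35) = 6.84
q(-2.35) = -8.04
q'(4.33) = -1.13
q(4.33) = 0.51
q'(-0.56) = 1.21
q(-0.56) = -0.26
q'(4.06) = -0.88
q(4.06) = 0.78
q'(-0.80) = 2.00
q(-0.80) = -0.64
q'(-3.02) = 7.56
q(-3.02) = -12.89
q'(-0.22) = 0.49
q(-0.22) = 0.02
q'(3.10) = -0.09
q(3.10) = 1.24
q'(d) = (4*d + 3)*(d^4 - 5*d^3 + 2*d^2 - 3*d - 1)/(-2*d^2 - 3*d - 10)^2 + (4*d^3 - 15*d^2 + 4*d - 3)/(-2*d^2 - 3*d - 10)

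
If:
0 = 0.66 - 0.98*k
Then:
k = 0.67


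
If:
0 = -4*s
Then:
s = 0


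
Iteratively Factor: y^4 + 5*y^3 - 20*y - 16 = (y + 1)*(y^3 + 4*y^2 - 4*y - 16) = (y + 1)*(y + 4)*(y^2 - 4) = (y - 2)*(y + 1)*(y + 4)*(y + 2)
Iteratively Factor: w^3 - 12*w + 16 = (w - 2)*(w^2 + 2*w - 8) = (w - 2)^2*(w + 4)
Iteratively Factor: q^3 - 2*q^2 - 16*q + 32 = (q - 2)*(q^2 - 16) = (q - 2)*(q + 4)*(q - 4)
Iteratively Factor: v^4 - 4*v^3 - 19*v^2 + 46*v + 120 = (v + 3)*(v^3 - 7*v^2 + 2*v + 40) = (v - 5)*(v + 3)*(v^2 - 2*v - 8) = (v - 5)*(v - 4)*(v + 3)*(v + 2)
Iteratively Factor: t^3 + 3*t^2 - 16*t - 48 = (t + 3)*(t^2 - 16) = (t - 4)*(t + 3)*(t + 4)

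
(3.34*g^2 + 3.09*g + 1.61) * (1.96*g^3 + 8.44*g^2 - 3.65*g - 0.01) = 6.5464*g^5 + 34.246*g^4 + 17.0442*g^3 + 2.2765*g^2 - 5.9074*g - 0.0161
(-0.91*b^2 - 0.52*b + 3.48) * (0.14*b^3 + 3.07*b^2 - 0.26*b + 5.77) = -0.1274*b^5 - 2.8665*b^4 - 0.8726*b^3 + 5.5681*b^2 - 3.9052*b + 20.0796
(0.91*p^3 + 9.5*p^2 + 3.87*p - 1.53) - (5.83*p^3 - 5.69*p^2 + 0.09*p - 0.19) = -4.92*p^3 + 15.19*p^2 + 3.78*p - 1.34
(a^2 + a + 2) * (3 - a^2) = -a^4 - a^3 + a^2 + 3*a + 6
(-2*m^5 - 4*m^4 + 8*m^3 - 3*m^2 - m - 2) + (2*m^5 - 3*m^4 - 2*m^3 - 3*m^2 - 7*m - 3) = -7*m^4 + 6*m^3 - 6*m^2 - 8*m - 5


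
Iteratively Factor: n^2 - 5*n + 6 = (n - 2)*(n - 3)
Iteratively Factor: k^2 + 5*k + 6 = (k + 2)*(k + 3)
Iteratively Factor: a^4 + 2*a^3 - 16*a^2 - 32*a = (a + 2)*(a^3 - 16*a) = (a - 4)*(a + 2)*(a^2 + 4*a) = a*(a - 4)*(a + 2)*(a + 4)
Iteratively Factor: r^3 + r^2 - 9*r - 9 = (r + 1)*(r^2 - 9) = (r + 1)*(r + 3)*(r - 3)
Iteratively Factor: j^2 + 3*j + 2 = (j + 1)*(j + 2)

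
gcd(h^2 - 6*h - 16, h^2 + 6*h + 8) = h + 2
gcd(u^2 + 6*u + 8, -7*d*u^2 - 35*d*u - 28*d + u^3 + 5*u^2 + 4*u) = u + 4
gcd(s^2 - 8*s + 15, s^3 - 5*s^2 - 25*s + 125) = s - 5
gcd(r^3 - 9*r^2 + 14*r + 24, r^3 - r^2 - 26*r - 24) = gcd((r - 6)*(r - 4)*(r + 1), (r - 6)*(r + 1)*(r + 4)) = r^2 - 5*r - 6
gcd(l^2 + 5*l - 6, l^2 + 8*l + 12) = l + 6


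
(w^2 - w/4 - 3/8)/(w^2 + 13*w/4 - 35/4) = (8*w^2 - 2*w - 3)/(2*(4*w^2 + 13*w - 35))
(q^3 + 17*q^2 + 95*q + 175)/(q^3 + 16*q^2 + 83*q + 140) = (q + 5)/(q + 4)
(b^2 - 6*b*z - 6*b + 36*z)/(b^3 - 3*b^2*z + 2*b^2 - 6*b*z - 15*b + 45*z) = (b^2 - 6*b*z - 6*b + 36*z)/(b^3 - 3*b^2*z + 2*b^2 - 6*b*z - 15*b + 45*z)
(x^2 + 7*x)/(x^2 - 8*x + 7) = x*(x + 7)/(x^2 - 8*x + 7)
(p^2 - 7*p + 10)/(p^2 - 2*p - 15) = (p - 2)/(p + 3)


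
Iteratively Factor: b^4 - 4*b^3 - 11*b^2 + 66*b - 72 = (b - 3)*(b^3 - b^2 - 14*b + 24) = (b - 3)^2*(b^2 + 2*b - 8) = (b - 3)^2*(b + 4)*(b - 2)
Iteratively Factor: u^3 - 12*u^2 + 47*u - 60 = (u - 3)*(u^2 - 9*u + 20) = (u - 5)*(u - 3)*(u - 4)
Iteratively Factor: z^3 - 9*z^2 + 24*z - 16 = (z - 4)*(z^2 - 5*z + 4) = (z - 4)*(z - 1)*(z - 4)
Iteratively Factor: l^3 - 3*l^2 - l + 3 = (l - 3)*(l^2 - 1) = (l - 3)*(l + 1)*(l - 1)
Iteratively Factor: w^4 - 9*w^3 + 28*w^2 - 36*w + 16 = (w - 1)*(w^3 - 8*w^2 + 20*w - 16) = (w - 2)*(w - 1)*(w^2 - 6*w + 8) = (w - 2)^2*(w - 1)*(w - 4)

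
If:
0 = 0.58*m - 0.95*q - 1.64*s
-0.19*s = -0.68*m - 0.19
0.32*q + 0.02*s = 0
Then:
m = -0.31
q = 0.01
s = -0.11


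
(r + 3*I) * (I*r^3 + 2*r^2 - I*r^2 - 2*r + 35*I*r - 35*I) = I*r^4 - r^3 - I*r^3 + r^2 + 41*I*r^2 - 105*r - 41*I*r + 105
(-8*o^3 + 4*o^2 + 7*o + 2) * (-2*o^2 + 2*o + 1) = 16*o^5 - 24*o^4 - 14*o^3 + 14*o^2 + 11*o + 2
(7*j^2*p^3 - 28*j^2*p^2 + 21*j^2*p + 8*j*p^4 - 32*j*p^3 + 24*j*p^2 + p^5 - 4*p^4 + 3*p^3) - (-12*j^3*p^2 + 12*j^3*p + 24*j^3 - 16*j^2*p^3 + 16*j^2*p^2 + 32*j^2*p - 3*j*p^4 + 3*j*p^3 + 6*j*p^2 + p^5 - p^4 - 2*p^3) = 12*j^3*p^2 - 12*j^3*p - 24*j^3 + 23*j^2*p^3 - 44*j^2*p^2 - 11*j^2*p + 11*j*p^4 - 35*j*p^3 + 18*j*p^2 - 3*p^4 + 5*p^3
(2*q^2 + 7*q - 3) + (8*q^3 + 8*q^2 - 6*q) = 8*q^3 + 10*q^2 + q - 3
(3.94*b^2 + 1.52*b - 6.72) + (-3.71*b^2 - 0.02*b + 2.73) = 0.23*b^2 + 1.5*b - 3.99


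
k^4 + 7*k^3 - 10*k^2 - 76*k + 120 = (k - 2)^2*(k + 5)*(k + 6)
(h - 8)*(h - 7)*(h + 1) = h^3 - 14*h^2 + 41*h + 56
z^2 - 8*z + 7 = (z - 7)*(z - 1)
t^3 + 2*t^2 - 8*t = t*(t - 2)*(t + 4)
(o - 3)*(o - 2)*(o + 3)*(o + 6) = o^4 + 4*o^3 - 21*o^2 - 36*o + 108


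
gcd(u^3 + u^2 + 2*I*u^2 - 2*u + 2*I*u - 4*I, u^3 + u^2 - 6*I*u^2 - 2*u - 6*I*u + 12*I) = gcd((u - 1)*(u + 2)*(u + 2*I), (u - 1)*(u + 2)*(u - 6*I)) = u^2 + u - 2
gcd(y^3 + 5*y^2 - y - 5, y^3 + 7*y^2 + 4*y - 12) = y - 1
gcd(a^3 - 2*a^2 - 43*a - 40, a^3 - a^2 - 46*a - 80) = a^2 - 3*a - 40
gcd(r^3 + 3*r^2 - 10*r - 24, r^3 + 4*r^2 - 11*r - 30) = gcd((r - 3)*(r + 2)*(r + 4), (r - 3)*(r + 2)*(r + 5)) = r^2 - r - 6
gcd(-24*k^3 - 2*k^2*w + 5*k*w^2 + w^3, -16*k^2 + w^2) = 4*k + w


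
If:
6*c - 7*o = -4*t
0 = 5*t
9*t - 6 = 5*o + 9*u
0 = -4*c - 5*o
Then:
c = 0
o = 0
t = 0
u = -2/3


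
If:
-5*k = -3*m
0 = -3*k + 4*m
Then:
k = 0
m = 0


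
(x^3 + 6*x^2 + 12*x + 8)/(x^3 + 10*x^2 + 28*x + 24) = (x + 2)/(x + 6)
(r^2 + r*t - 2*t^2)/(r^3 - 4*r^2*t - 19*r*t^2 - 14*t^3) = (r - t)/(r^2 - 6*r*t - 7*t^2)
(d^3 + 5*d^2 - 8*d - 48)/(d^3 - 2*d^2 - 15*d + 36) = (d + 4)/(d - 3)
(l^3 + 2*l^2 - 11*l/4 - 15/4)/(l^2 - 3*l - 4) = (l^2 + l - 15/4)/(l - 4)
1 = 1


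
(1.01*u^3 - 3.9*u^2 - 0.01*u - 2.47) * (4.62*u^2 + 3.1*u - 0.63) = 4.6662*u^5 - 14.887*u^4 - 12.7725*u^3 - 8.9854*u^2 - 7.6507*u + 1.5561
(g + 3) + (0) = g + 3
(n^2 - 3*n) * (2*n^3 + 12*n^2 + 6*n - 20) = 2*n^5 + 6*n^4 - 30*n^3 - 38*n^2 + 60*n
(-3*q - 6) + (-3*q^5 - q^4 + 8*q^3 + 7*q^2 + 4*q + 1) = -3*q^5 - q^4 + 8*q^3 + 7*q^2 + q - 5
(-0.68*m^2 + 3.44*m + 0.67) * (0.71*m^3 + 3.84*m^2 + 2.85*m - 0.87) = -0.4828*m^5 - 0.168800000000001*m^4 + 11.7473*m^3 + 12.9684*m^2 - 1.0833*m - 0.5829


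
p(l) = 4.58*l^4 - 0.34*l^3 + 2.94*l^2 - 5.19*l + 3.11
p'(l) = 18.32*l^3 - 1.02*l^2 + 5.88*l - 5.19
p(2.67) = 236.50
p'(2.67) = 351.94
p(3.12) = 439.20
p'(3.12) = 559.63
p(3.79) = 952.14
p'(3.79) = 999.78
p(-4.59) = 2154.65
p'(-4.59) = -1825.26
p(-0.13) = 3.84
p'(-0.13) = -6.01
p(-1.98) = 97.94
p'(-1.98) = -163.04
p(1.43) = 19.86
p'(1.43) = 54.70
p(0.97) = 4.59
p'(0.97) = 16.27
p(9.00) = 29996.06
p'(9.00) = 13320.39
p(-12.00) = 96047.15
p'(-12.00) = -31879.59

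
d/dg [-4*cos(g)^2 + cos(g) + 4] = (8*cos(g) - 1)*sin(g)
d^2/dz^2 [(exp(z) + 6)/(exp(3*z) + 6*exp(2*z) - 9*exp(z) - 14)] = 4*(exp(6*z) + 18*exp(5*z) + 117*exp(4*z) + 248*exp(3*z) + 72*exp(2*z) + 594*exp(z) - 140)*exp(z)/(exp(9*z) + 18*exp(8*z) + 81*exp(7*z) - 150*exp(6*z) - 1233*exp(5*z) + 702*exp(4*z) + 4395*exp(3*z) + 126*exp(2*z) - 5292*exp(z) - 2744)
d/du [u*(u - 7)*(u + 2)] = 3*u^2 - 10*u - 14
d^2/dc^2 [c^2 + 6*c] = 2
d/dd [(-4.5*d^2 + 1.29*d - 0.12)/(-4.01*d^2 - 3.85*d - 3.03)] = (22.4979*d^2 + 26.3076*d - 4.3707)/(16.0801*d^4 + 30.877*d^3 + 39.1231*d^2 + 23.331*d + 9.1809)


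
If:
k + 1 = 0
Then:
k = -1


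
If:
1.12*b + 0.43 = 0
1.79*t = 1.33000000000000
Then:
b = -0.38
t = 0.74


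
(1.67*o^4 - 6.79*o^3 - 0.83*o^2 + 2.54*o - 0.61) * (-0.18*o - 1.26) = -0.3006*o^5 - 0.882*o^4 + 8.7048*o^3 + 0.5886*o^2 - 3.0906*o + 0.7686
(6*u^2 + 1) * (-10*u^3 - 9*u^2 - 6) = -60*u^5 - 54*u^4 - 10*u^3 - 45*u^2 - 6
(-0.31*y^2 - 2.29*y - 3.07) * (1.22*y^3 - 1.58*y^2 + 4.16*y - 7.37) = -0.3782*y^5 - 2.304*y^4 - 1.4168*y^3 - 2.3911*y^2 + 4.1061*y + 22.6259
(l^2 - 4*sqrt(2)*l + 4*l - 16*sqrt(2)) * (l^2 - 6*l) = l^4 - 4*sqrt(2)*l^3 - 2*l^3 - 24*l^2 + 8*sqrt(2)*l^2 + 96*sqrt(2)*l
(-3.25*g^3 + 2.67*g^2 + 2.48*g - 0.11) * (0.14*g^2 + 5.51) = -0.455*g^5 + 0.3738*g^4 - 17.5603*g^3 + 14.6963*g^2 + 13.6648*g - 0.6061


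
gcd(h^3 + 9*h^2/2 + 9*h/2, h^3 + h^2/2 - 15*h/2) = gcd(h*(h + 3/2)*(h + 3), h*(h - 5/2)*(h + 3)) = h^2 + 3*h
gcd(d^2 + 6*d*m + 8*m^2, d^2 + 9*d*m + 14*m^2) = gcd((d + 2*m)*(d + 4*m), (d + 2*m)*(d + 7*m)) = d + 2*m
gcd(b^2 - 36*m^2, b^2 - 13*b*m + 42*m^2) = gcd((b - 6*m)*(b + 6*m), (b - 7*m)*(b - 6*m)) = b - 6*m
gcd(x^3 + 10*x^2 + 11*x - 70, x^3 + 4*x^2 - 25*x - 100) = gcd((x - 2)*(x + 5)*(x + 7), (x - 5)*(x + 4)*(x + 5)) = x + 5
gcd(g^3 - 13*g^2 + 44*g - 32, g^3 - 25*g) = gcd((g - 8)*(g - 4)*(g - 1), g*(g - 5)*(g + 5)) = 1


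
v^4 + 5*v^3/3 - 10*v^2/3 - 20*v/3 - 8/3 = (v - 2)*(v + 2/3)*(v + 1)*(v + 2)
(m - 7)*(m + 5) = m^2 - 2*m - 35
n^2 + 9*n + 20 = (n + 4)*(n + 5)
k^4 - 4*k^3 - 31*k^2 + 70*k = k*(k - 7)*(k - 2)*(k + 5)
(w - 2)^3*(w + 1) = w^4 - 5*w^3 + 6*w^2 + 4*w - 8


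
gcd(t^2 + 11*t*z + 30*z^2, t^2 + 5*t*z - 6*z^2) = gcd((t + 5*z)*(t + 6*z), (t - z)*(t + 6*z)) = t + 6*z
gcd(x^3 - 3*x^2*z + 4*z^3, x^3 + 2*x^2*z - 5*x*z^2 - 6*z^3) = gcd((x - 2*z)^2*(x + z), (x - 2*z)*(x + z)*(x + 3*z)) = x^2 - x*z - 2*z^2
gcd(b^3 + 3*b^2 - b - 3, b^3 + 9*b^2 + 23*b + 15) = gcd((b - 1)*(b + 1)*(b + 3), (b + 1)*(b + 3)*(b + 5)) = b^2 + 4*b + 3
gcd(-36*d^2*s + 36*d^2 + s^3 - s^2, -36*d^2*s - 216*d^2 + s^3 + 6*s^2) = -36*d^2 + s^2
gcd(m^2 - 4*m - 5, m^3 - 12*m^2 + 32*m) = 1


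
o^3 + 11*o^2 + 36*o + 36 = (o + 2)*(o + 3)*(o + 6)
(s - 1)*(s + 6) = s^2 + 5*s - 6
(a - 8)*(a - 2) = a^2 - 10*a + 16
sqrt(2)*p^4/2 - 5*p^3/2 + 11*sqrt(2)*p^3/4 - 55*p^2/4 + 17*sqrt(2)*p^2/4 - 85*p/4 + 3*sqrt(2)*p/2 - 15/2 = (p + 1/2)*(p + 3)*(p - 5*sqrt(2)/2)*(sqrt(2)*p/2 + sqrt(2))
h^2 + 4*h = h*(h + 4)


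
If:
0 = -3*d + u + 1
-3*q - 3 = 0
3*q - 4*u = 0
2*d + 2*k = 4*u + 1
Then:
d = 1/12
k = -13/12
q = -1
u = -3/4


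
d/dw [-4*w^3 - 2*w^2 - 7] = 4*w*(-3*w - 1)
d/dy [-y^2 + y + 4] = 1 - 2*y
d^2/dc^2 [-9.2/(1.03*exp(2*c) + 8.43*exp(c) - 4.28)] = (-9.2*(2.06*exp(c) + 8.43)*(4.12*exp(c) + 16.86)*exp(c) + (37.904*exp(c) + 77.556)*(1.03*exp(2*c) + 8.43*exp(c) - 4.28))*exp(c)/(1.03*exp(2*c) + 8.43*exp(c) - 4.28)^3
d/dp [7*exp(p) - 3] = 7*exp(p)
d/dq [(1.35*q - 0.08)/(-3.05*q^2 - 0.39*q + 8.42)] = (4.1175*q^2 - 0.488*q + 11.3358)/(9.3025*q^4 + 2.379*q^3 - 51.2099*q^2 - 6.5676*q + 70.8964)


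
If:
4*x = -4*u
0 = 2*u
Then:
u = 0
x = 0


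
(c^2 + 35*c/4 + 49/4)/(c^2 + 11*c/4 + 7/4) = (c + 7)/(c + 1)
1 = 1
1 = 1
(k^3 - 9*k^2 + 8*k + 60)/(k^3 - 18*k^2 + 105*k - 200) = (k^2 - 4*k - 12)/(k^2 - 13*k + 40)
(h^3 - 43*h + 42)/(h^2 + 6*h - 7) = h - 6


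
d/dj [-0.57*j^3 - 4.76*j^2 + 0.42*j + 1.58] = -1.71*j^2 - 9.52*j + 0.42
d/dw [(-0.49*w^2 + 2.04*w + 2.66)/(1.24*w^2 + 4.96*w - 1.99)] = (-4.96*w^2 - 4.6466*w - 17.2532)/(1.5376*w^4 + 12.3008*w^3 + 19.6664*w^2 - 19.7408*w + 3.9601)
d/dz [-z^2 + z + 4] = 1 - 2*z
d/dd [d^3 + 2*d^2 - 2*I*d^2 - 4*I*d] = 3*d^2 + 4*d*(1 - I) - 4*I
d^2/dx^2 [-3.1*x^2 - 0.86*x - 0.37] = -6.20000000000000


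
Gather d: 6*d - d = 5*d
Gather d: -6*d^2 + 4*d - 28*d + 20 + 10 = -6*d^2 - 24*d + 30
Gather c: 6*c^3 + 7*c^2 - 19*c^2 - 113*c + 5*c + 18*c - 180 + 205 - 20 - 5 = 6*c^3 - 12*c^2 - 90*c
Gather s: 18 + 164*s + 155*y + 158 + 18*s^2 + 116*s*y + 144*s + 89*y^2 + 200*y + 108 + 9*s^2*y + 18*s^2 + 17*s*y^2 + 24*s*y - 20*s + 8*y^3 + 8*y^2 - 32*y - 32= s^2*(9*y + 36) + s*(17*y^2 + 140*y + 288) + 8*y^3 + 97*y^2 + 323*y + 252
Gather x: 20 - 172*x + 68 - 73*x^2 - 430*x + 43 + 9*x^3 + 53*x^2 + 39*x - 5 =9*x^3 - 20*x^2 - 563*x + 126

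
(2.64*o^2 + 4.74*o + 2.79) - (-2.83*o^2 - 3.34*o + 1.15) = 5.47*o^2 + 8.08*o + 1.64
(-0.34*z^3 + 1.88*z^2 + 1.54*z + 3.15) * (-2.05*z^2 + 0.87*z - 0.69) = 0.697*z^5 - 4.1498*z^4 - 1.2868*z^3 - 6.4149*z^2 + 1.6779*z - 2.1735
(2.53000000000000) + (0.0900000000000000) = 2.62000000000000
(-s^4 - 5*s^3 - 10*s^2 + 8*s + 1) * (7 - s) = s^5 - 2*s^4 - 25*s^3 - 78*s^2 + 55*s + 7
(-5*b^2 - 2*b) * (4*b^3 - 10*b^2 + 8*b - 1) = -20*b^5 + 42*b^4 - 20*b^3 - 11*b^2 + 2*b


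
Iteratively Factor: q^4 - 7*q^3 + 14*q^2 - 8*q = (q - 1)*(q^3 - 6*q^2 + 8*q) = (q - 2)*(q - 1)*(q^2 - 4*q) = q*(q - 2)*(q - 1)*(q - 4)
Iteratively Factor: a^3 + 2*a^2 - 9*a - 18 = (a - 3)*(a^2 + 5*a + 6) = (a - 3)*(a + 2)*(a + 3)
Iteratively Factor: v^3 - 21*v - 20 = (v - 5)*(v^2 + 5*v + 4) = (v - 5)*(v + 1)*(v + 4)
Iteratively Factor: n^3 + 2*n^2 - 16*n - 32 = (n + 2)*(n^2 - 16) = (n - 4)*(n + 2)*(n + 4)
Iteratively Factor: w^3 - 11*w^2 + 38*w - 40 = (w - 2)*(w^2 - 9*w + 20) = (w - 5)*(w - 2)*(w - 4)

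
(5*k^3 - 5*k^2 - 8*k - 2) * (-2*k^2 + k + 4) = -10*k^5 + 15*k^4 + 31*k^3 - 24*k^2 - 34*k - 8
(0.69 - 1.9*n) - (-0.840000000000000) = 1.53 - 1.9*n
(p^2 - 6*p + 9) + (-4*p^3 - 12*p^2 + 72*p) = -4*p^3 - 11*p^2 + 66*p + 9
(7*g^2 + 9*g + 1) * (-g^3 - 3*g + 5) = -7*g^5 - 9*g^4 - 22*g^3 + 8*g^2 + 42*g + 5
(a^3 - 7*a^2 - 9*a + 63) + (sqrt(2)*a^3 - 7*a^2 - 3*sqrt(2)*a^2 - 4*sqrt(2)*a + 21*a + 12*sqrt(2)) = a^3 + sqrt(2)*a^3 - 14*a^2 - 3*sqrt(2)*a^2 - 4*sqrt(2)*a + 12*a + 12*sqrt(2) + 63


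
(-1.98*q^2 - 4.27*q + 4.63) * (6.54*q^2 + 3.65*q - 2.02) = -12.9492*q^4 - 35.1528*q^3 + 18.6943*q^2 + 25.5249*q - 9.3526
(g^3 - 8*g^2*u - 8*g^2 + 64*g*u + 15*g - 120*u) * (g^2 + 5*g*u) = g^5 - 3*g^4*u - 8*g^4 - 40*g^3*u^2 + 24*g^3*u + 15*g^3 + 320*g^2*u^2 - 45*g^2*u - 600*g*u^2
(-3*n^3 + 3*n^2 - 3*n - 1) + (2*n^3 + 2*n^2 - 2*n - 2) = -n^3 + 5*n^2 - 5*n - 3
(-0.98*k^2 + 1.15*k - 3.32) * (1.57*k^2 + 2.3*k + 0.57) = -1.5386*k^4 - 0.4485*k^3 - 3.126*k^2 - 6.9805*k - 1.8924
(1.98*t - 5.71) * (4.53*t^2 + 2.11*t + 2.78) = 8.9694*t^3 - 21.6885*t^2 - 6.5437*t - 15.8738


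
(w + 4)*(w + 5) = w^2 + 9*w + 20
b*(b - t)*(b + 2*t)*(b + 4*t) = b^4 + 5*b^3*t + 2*b^2*t^2 - 8*b*t^3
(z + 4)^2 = z^2 + 8*z + 16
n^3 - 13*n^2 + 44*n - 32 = (n - 8)*(n - 4)*(n - 1)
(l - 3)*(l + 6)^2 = l^3 + 9*l^2 - 108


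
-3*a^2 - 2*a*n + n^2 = (-3*a + n)*(a + n)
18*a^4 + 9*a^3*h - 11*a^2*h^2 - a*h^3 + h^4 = (-3*a + h)*(-2*a + h)*(a + h)*(3*a + h)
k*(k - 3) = k^2 - 3*k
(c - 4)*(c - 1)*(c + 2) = c^3 - 3*c^2 - 6*c + 8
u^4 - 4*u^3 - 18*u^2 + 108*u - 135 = (u - 3)^3*(u + 5)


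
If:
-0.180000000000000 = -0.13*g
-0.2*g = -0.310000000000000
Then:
No Solution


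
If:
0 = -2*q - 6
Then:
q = -3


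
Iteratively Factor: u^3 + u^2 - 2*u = (u + 2)*(u^2 - u) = (u - 1)*(u + 2)*(u)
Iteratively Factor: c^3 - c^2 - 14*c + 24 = (c + 4)*(c^2 - 5*c + 6) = (c - 2)*(c + 4)*(c - 3)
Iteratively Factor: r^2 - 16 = (r - 4)*(r + 4)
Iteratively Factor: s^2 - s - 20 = (s - 5)*(s + 4)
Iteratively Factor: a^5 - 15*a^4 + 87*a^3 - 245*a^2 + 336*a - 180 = (a - 2)*(a^4 - 13*a^3 + 61*a^2 - 123*a + 90) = (a - 3)*(a - 2)*(a^3 - 10*a^2 + 31*a - 30) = (a - 3)^2*(a - 2)*(a^2 - 7*a + 10) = (a - 3)^2*(a - 2)^2*(a - 5)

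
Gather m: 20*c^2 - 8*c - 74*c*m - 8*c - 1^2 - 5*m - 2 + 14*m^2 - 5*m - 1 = 20*c^2 - 16*c + 14*m^2 + m*(-74*c - 10) - 4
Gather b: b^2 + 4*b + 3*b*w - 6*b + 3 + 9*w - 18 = b^2 + b*(3*w - 2) + 9*w - 15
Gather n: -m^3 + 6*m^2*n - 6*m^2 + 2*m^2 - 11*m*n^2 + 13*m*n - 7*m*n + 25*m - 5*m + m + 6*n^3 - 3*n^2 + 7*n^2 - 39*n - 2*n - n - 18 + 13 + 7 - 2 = -m^3 - 4*m^2 + 21*m + 6*n^3 + n^2*(4 - 11*m) + n*(6*m^2 + 6*m - 42)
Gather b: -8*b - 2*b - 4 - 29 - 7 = -10*b - 40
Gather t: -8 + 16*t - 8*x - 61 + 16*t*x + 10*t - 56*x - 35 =t*(16*x + 26) - 64*x - 104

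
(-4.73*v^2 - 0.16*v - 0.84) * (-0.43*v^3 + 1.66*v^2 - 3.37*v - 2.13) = 2.0339*v^5 - 7.783*v^4 + 16.0357*v^3 + 9.2197*v^2 + 3.1716*v + 1.7892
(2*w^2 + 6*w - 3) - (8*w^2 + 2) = -6*w^2 + 6*w - 5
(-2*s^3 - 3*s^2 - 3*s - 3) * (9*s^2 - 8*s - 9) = -18*s^5 - 11*s^4 + 15*s^3 + 24*s^2 + 51*s + 27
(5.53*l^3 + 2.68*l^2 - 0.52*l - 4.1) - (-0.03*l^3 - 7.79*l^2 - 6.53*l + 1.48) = 5.56*l^3 + 10.47*l^2 + 6.01*l - 5.58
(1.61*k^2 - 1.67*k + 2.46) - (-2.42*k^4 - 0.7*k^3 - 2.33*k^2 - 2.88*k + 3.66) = 2.42*k^4 + 0.7*k^3 + 3.94*k^2 + 1.21*k - 1.2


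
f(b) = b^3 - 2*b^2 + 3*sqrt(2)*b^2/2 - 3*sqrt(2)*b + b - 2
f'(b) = 3*b^2 - 4*b + 3*sqrt(2)*b - 3*sqrt(2) + 1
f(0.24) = -2.76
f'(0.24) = -3.01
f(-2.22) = -5.14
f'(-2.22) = 11.00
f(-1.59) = -0.56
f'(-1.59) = 3.96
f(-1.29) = 0.24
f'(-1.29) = 1.44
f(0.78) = -3.98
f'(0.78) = -1.23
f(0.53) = -3.54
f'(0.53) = -2.27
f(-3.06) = -19.59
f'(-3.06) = 24.11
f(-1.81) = -1.66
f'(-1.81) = 6.15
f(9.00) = 707.64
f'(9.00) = 241.94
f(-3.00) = -18.18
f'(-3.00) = 23.03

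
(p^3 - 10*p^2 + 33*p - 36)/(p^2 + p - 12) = (p^2 - 7*p + 12)/(p + 4)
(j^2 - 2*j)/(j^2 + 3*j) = (j - 2)/(j + 3)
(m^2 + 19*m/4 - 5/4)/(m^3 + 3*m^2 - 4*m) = (4*m^2 + 19*m - 5)/(4*m*(m^2 + 3*m - 4))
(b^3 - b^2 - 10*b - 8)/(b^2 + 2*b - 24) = (b^2 + 3*b + 2)/(b + 6)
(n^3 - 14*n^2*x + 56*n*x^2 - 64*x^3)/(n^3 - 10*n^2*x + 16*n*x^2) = (n - 4*x)/n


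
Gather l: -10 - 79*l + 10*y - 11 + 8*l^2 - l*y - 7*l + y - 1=8*l^2 + l*(-y - 86) + 11*y - 22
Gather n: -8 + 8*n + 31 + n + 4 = 9*n + 27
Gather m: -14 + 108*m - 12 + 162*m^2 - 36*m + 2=162*m^2 + 72*m - 24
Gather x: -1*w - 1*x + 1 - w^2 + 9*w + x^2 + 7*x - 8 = -w^2 + 8*w + x^2 + 6*x - 7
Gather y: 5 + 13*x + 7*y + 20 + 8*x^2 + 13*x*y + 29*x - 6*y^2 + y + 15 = 8*x^2 + 42*x - 6*y^2 + y*(13*x + 8) + 40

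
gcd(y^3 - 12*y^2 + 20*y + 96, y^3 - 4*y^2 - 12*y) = y^2 - 4*y - 12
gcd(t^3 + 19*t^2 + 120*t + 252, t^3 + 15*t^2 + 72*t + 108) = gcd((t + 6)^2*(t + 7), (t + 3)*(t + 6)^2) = t^2 + 12*t + 36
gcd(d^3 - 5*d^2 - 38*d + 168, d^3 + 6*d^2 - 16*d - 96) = d^2 + 2*d - 24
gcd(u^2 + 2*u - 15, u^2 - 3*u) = u - 3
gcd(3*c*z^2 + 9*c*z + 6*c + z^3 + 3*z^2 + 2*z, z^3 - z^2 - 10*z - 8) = z^2 + 3*z + 2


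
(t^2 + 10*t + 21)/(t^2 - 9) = (t + 7)/(t - 3)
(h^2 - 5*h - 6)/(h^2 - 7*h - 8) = (h - 6)/(h - 8)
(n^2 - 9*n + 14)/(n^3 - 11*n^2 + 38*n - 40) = (n - 7)/(n^2 - 9*n + 20)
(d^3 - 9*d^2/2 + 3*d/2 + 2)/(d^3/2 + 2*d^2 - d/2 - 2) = (2*d^2 - 7*d - 4)/(d^2 + 5*d + 4)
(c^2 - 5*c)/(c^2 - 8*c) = (c - 5)/(c - 8)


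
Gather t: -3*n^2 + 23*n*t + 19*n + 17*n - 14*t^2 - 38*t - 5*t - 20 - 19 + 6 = -3*n^2 + 36*n - 14*t^2 + t*(23*n - 43) - 33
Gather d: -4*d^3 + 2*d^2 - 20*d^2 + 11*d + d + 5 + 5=-4*d^3 - 18*d^2 + 12*d + 10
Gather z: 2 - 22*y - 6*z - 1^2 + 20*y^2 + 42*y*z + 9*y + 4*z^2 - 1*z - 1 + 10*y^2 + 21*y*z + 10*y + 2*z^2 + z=30*y^2 - 3*y + 6*z^2 + z*(63*y - 6)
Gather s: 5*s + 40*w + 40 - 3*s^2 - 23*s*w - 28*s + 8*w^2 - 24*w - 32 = -3*s^2 + s*(-23*w - 23) + 8*w^2 + 16*w + 8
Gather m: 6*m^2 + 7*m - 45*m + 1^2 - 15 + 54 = 6*m^2 - 38*m + 40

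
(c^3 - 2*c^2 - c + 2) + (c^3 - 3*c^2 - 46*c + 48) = 2*c^3 - 5*c^2 - 47*c + 50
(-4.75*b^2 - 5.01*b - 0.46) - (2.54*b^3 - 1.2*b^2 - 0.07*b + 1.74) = -2.54*b^3 - 3.55*b^2 - 4.94*b - 2.2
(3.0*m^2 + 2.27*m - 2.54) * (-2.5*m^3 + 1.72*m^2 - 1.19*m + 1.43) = -7.5*m^5 - 0.515*m^4 + 6.6844*m^3 - 2.7801*m^2 + 6.2687*m - 3.6322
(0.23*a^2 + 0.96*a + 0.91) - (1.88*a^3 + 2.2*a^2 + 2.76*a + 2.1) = -1.88*a^3 - 1.97*a^2 - 1.8*a - 1.19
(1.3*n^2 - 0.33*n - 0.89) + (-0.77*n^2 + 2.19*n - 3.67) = 0.53*n^2 + 1.86*n - 4.56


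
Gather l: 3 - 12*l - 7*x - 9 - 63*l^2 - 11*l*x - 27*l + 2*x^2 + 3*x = -63*l^2 + l*(-11*x - 39) + 2*x^2 - 4*x - 6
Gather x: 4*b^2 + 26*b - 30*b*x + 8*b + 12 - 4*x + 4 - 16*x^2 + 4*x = 4*b^2 - 30*b*x + 34*b - 16*x^2 + 16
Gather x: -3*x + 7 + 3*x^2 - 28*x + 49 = 3*x^2 - 31*x + 56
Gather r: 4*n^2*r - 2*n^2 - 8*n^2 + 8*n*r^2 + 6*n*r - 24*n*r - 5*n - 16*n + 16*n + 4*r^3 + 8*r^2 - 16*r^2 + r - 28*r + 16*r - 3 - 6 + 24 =-10*n^2 - 5*n + 4*r^3 + r^2*(8*n - 8) + r*(4*n^2 - 18*n - 11) + 15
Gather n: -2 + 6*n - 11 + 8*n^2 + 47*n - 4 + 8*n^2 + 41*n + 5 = 16*n^2 + 94*n - 12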